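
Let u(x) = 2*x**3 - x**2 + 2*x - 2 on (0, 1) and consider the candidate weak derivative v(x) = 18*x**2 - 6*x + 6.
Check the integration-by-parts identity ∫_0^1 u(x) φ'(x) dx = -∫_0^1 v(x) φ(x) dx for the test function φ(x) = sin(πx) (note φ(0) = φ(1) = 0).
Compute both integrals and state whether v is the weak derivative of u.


LHS = -8/π + 24/π^3, RHS = -24/π + 72/π^3. No, v is not the weak derivative of u.

u(x) = 2*x**3 - x**2 + 2*x - 2, classical derivative u'(x) = 6*x**2 - 2*x + 2.
φ(x) = sin(πx), so φ'(x) = π*cos(π*x).
Note φ(0) = φ(1) = 0, so the boundary term u·φ vanishes.
LHS = ∫_0^1 u(x) φ'(x) dx = ∫_0^1 (2*π*x^3*cos(π*x) - π*x^2*cos(π*x) + 2*π*x*cos(π*x) - 2*π*cos(π*x)) dx. Term by term:
  ∫_0^1 -2*π*cos(π*x) dx = 0;  ∫_0^1 -π*x^2*cos(π*x) dx = 2/π;  ∫_0^1 2*π*x*cos(π*x) dx = -4/π;
  ∫_0^1 2*π*x^3*cos(π*x) dx = -6/π + 24/π^3.
Sum: 0 + 2/π − 4/π + -6/π + 24/π^3 = -8/π + 24/π^3.
So LHS = -8/π + 24/π^3.
∫_0^1 v(x) φ(x) dx = ∫_0^1 (18*x^2*sin(π*x) - 6*x*sin(π*x) + 6*sin(π*x)) dx. Term by term:
  ∫_0^1 6*sin(π*x) dx = 12/π;  ∫_0^1 -6*x*sin(π*x) dx = -6/π;  ∫_0^1 18*x^2*sin(π*x) dx = -72/π^3 + 18/π.
Sum: 12/π − 6/π + -72/π^3 + 18/π = -72/π^3 + 24/π.
So RHS = -∫_0^1 v(x) φ(x) dx = -24/π + 72/π^3.
LHS − RHS = -48/π^3 + 16/π ≠ 0, so the identity fails.
(For a valid weak derivative the identity must hold for EVERY test function, in particular this one. The failure shows v is NOT the weak derivative of u.)
Correct weak derivative would be u'(x) = 6*x**2 - 2*x + 2.


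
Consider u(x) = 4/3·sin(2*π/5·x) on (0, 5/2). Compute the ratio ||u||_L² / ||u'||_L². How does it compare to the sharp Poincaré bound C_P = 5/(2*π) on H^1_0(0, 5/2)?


||u||_L² / ||u'||_L² = 5/(2*π) = C_P.

u(x) = 4/3·sin(2*π/5·x), so u'(x) = 8*π*cos(2*π*x/5)/15.
Writing u(x) = A·sin(kπx/L) with A = 4/3 and k = 1, use ∫_0^L sin²(kπx/L) dx = L/2 and ∫_0^L cos²(kπx/L) dx = L/2.
u² = 16/9·sin²(2*π/5·x) and (u')² = 64*π^2/225·cos²(2*π/5·x), and each of sin², cos² integrates to L/2 = 5/4 over (0, 5/2).
∫_0^5/2 u² dx = 20/9, so ||u||_L² = 2*sqrt(5)/3.
∫_0^5/2 (u')² dx = 16*π^2/45, so ||u'||_L² = 4*sqrt(5)*π/15.
Ratio ||u||_L² / ||u'||_L² = 5/(2*π).
Sharp Poincaré constant on H^1_0(0, 5/2) is C_P = L/π = 5/(2*π), achieved by sin(2*π/5·x).
This is the k = 1 eigenfunction (up to amplitude), so the ratio equals the sharp Poincaré constant exactly.


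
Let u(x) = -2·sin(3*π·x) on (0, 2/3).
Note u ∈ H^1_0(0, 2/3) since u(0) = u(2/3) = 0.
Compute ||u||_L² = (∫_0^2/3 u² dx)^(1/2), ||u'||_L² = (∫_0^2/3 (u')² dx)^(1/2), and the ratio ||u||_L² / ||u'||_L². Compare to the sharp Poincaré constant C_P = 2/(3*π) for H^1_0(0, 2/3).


||u||_L² / ||u'||_L² = 1/(3*π) < C_P = 2/(3*π).

u(x) = -2·sin(3*π·x), so u'(x) = -6*π*cos(3*π*x).
Writing u(x) = A·sin(kπx/L) with A = -2 and k = 2, use ∫_0^L sin²(kπx/L) dx = L/2 and ∫_0^L cos²(kπx/L) dx = L/2.
u² = 4·sin²(3*π·x) and (u')² = 36*π^2·cos²(3*π·x), and each of sin², cos² integrates to L/2 = 1/3 over (0, 2/3).
∫_0^2/3 u² dx = 4/3, so ||u||_L² = 2*sqrt(3)/3.
∫_0^2/3 (u')² dx = 12*π^2, so ||u'||_L² = 2*sqrt(3)*π.
Ratio ||u||_L² / ||u'||_L² = 1/(3*π).
Sharp Poincaré constant on H^1_0(0, 2/3) is C_P = L/π = 2/(3*π), achieved by sin(3*π/2·x).
This is the k = 2 harmonic; the ratio L/(kπ) is strictly less than C_P = L/π, consistent with the sharp inequality ||u||_L² ≤ C_P ||u'||_L².


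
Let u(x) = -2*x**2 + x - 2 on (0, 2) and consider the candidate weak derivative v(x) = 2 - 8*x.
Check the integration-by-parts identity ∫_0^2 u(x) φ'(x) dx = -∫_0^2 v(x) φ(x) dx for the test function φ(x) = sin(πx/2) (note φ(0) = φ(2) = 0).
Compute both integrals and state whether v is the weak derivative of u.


LHS = 12/π, RHS = 24/π. No, v is not the weak derivative of u.

u(x) = -2*x**2 + x - 2, classical derivative u'(x) = 1 - 4*x.
φ(x) = sin(πx/2), so φ'(x) = π*cos(π*x/2)/2.
Note φ(0) = φ(2) = 0, so the boundary term u·φ vanishes.
LHS = ∫_0^2 u(x) φ'(x) dx = ∫_0^2 (-π*x^2*cos(π*x/2) + π*x*cos(π*x/2)/2 - π*cos(π*x/2)) dx. Term by term:
  ∫_0^2 -π*cos(π*x/2) dx = 0;  ∫_0^2 π*x*cos(π*x/2)/2 dx = -4/π;  ∫_0^2 -π*x^2*cos(π*x/2) dx = 16/π.
Sum: 0 − 4/π + 16/π = 12/π.
So LHS = 12/π.
∫_0^2 v(x) φ(x) dx = ∫_0^2 (-8*x*sin(π*x/2) + 2*sin(π*x/2)) dx. Term by term:
  ∫_0^2 2*sin(π*x/2) dx = 8/π;  ∫_0^2 -8*x*sin(π*x/2) dx = -32/π.
Sum: 8/π − 32/π = -24/π.
So RHS = -∫_0^2 v(x) φ(x) dx = 24/π.
LHS − RHS = -12/π ≠ 0, so the identity fails.
(For a valid weak derivative the identity must hold for EVERY test function, in particular this one. The failure shows v is NOT the weak derivative of u.)
Correct weak derivative would be u'(x) = 1 - 4*x.


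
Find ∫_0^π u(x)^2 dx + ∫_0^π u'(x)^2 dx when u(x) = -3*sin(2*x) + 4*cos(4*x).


||u||_{H^1(0,π)}^2 = 317*π/2

u'(x) = -16*sin(4*x) - 6*cos(2*x).
Expand u² and (u')² and integrate term by term on (0, π), using: for integers n ≥ 1, ∫_0^π sin²(nx) dx = ∫_0^π cos²(nx) dx = π/2; for n ≠ n', ∫_0^π sin(nx)sin(n'x) dx = ∫_0^π cos(nx)cos(n'x) dx = 0; and by product-to-sum, ∫_0^π sin(nx)cos(n'x) dx = ½∫_0^π [sin((n+n')x) + sin((n−n')x)] dx, which is 0 when n+n' is even and 2n/(n²−n'²) when n+n' is odd (it need not vanish on (0, π)).
  u² squared terms: (-3)²·∫sin(2x)² dx = 9·π/2 = 9*π/2;  (4)²·∫cos(4x)² dx = 16·π/2 = 8*π.
  u² cross terms: 2·(-3)·(4)·∫sin(2x)·cos(4x) dx = -24·(0) = 0.
  So ∫_0^π u² dx = 9*π/2 + 8*π + 0 = 25*π/2.
  (u')² squared terms: (-16)²·∫sin(4x)² dx = 256·π/2 = 128*π;  (-6)²·∫cos(2x)² dx = 36·π/2 = 18*π.
  (u')² cross terms: 2·(-16)·(-6)·∫sin(4x)·cos(2x) dx = 192·(0) = 0.
  So ∫_0^π (u')² dx = 128*π + 18*π + 0 = 146*π.
||u||_{H^1}^2 = (25*π/2) + (146*π) = 317*π/2.


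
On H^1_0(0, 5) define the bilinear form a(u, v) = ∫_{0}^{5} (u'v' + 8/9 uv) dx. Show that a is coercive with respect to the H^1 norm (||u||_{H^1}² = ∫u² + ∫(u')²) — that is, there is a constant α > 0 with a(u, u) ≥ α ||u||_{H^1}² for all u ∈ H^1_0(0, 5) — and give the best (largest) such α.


α = (π^2 + 200/9)/(π^2 + 25)

Coercivity of a(·,·) on H^1_0(0, 5) means a(u, u) ≥ α ||u||_{H^1}² for every u ∈ H^1_0.
The interval has length L = 5, and Poincaré/coercivity depend only on L. Here a(u, u) = ∫(u')² + (8/9)·∫u².
Here 0 < c = 8/9 < 1. The condition a(u,u) ≥ α||u||_{H^1}² reads (1−α)∫(u')² ≥ (α−c)∫u². Any admissible α is ≤ 1 (rapidly oscillating u have ∫u²/∫(u')² → 0), and α = 1 would force 0 ≥ (1−c)∫u², impossible since c < 1; so 1−α > 0. By the sharp Poincaré inequality on H^1_0 of an interval of length L, ∫(u')² ≥ (π/L)²∫u² with equality for the first sine mode sin(π(x−x₀)/L) (x₀ the left endpoint), so the inequality holds for all u iff (1−α)(π/L)² ≥ α − c, i.e. α ≤ ((π/L)² + c)/((π/L)² + 1) = (1 + c(L/π)²)/(1 + (L/π)²). With (π/L)² = π^2/25 and c = 8/9, the largest admissible constant is α = ((π/L)² + c)/((π/L)² + 1).
Simplifying, α = (π^2 + 200/9)/(π^2 + 25).


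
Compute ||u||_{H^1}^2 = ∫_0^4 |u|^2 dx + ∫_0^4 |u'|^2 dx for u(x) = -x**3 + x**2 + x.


||u||_{H^1}^2 = 208772/105

The H^1 norm (squared) on an interval (0, L) is
  ||u||_{H^1}^2 = ∫_0^L u(x)^2 dx + ∫_0^L u'(x)^2 dx.
Compute u'(x) = -3*x**2 + 2*x + 1.
Then u(x)^2 = x**6 - 2*x**5 - x**4 + 2*x**3 + x**2 and u'(x)^2 = 9*x**4 - 12*x**3 - 2*x**2 + 4*x + 1.
Integrate each monomial from 0 to 4 using ∫_0^4 c·x^n dx = c·4^(n+1)/(n+1):
  ∫_0^4 u(x)^2 dx = ∫_0^4 (x^6 - 2*x^5 - x^4 + 2*x^3 + x^2) dx. Term by term:
    ∫_0^4 x^6 dx = 16384/7;  ∫_0^4 -2*x^5 dx = -4096/3;  ∫_0^4 -x^4 dx = -1024/5;
    ∫_0^4 2*x^3 dx = 128;  ∫_0^4 x^2 dx = 64/3.
  Sum: 16384/7 − 4096/3 − 1024/5 + 128 + 64/3 = 32192/35.
  ∫_0^4 u'(x)^2 dx = ∫_0^4 (9*x^4 - 12*x^3 - 2*x^2 + 4*x + 1) dx. Term by term:
    ∫_0^4 9*x^4 dx = 9216/5;  ∫_0^4 -12*x^3 dx = -768;  ∫_0^4 -2*x^2 dx = -128/3;
    ∫_0^4 4*x dx = 32;  ∫_0^4 1 dx = 4.
  Sum: 9216/5 − 768 − 128/3 + 32 + 4 = 16028/15.
Adding: ||u||_{H^1}^2 = 32192/35 + 16028/15 = 208772/105.


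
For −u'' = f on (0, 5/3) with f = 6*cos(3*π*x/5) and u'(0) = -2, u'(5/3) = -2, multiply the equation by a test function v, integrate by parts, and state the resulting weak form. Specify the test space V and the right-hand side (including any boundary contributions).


V = H^1(0, 5/3) (v unrestricted at boundary; u is determined up to an additive constant); weak form: ∫_0^5/3 u'v' dx = ∫_0^5/3 (6*cos(3*π*x/5)) v dx − 2·v(5/3) + 2·v(0) for all v ∈ V.

Multiply both sides by a test function v and integrate from 0 to 5/3:
  ∫_0^5/3 −u''(x) v(x) dx = ∫_0^5/3 f(x) v(x) dx.
Integrate the LHS by parts once:
  ∫_0^5/3 −u'' v dx = −[u'(x) v(x)]_0^5/3 + ∫_0^5/3 u'(x) v'(x) dx.
Thus ∫_0^5/3 u'(x) v'(x) dx = ∫_0^5/3 f(x) v(x) dx + [u'(x) v(x)]_0^5/3.
Choose V so that boundary terms are either known or forced to vanish.
u has inhomogeneous Neumann u'(0) = -2, u'(5/3) = -2. [u' v]_0^5/3 = (-2)·v(5/3) − (-2)·v(0) = − 2·v(5/3) + 2·v(0). Take V = H^1(0, 5/3); boundary term becomes part of RHS.
Weak formulation: find u (satisfying any essential BC) such that ∫_0^5/3 u'(x) v'(x) dx = ∫_0^5/3 f v dx − 2·v(5/3) + 2·v(0) for all v ∈ V (Neumann data are natural BCs: they enter the RHS as boundary terms).
Substituting f(x) = 6*cos(3*π*x/5), the right-hand side is ∫_0^5/3 (6*cos(3*π*x/5)) v dx − 2·v(5/3) + 2·v(0).
Compatibility check (pure Neumann): taking v ≡ 1 ∈ V gives 0 = ∫_0^5/3 f dx + (-2) − (-2), i.e. ∫_0^5/3 f dx must equal u'(0) − u'(5/3) = 0. Indeed ∫_0^5/3 (6*cos(3*π*x/5)) dx = 0, so the data are compatible. The solution is then unique only up to an additive constant (fix it e.g. by requiring ∫_0^5/3 u dx = 0).


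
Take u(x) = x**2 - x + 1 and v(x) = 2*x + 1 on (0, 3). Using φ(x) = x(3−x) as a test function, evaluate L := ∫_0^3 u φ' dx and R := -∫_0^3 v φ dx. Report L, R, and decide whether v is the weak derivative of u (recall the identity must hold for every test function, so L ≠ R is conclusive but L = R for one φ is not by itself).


LHS = -9, RHS = -18. No, v is not the weak derivative of u.

u(x) = x**2 - x + 1, classical derivative u'(x) = 2*x - 1.
φ(x) = x(3−x), so φ'(x) = 3 - 2*x.
Note φ(0) = φ(3) = 0, so the boundary term u·φ vanishes.
LHS = ∫_0^3 u(x) φ'(x) dx = ∫_0^3 (-2*x^3 + 5*x^2 - 5*x + 3) dx. Term by term:
  ∫_0^3 -2*x^3 dx = -81/2;  ∫_0^3 5*x^2 dx = 45;  ∫_0^3 -5*x dx = -45/2;
  ∫_0^3 3 dx = 9.
Sum: -81/2 + 45 − 45/2 + 9 = -9.
So LHS = -9.
∫_0^3 v(x) φ(x) dx = ∫_0^3 (-2*x^3 + 5*x^2 + 3*x) dx. Term by term:
  ∫_0^3 -2*x^3 dx = -81/2;  ∫_0^3 5*x^2 dx = 45;  ∫_0^3 3*x dx = 27/2.
Sum: -81/2 + 45 + 27/2 = 18.
So RHS = -∫_0^3 v(x) φ(x) dx = -18.
LHS − RHS = 9 ≠ 0, so the identity fails.
(For a valid weak derivative the identity must hold for EVERY test function, in particular this one. The failure shows v is NOT the weak derivative of u.)
Correct weak derivative would be u'(x) = 2*x - 1.


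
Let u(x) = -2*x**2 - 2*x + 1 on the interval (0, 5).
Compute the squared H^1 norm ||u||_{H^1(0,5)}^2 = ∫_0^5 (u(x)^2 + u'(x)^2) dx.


||u||_{H^1}^2 = 13775/3

The H^1 norm (squared) on an interval (0, L) is
  ||u||_{H^1}^2 = ∫_0^L u(x)^2 dx + ∫_0^L u'(x)^2 dx.
Compute u'(x) = -4*x - 2.
Then u(x)^2 = 4*x**4 + 8*x**3 - 4*x + 1 and u'(x)^2 = 16*x**2 + 16*x + 4.
Integrate each monomial from 0 to 5 using ∫_0^5 c·x^n dx = c·5^(n+1)/(n+1):
  ∫_0^5 u(x)^2 dx = ∫_0^5 (4*x^4 + 8*x^3 - 4*x + 1) dx. Term by term:
    ∫_0^5 4*x^4 dx = 2500;  ∫_0^5 8*x^3 dx = 1250;  ∫_0^5 -4*x dx = -50;
    ∫_0^5 1 dx = 5.
  Sum: 2500 + 1250 − 50 + 5 = 3705.
  ∫_0^5 u'(x)^2 dx = ∫_0^5 (16*x^2 + 16*x + 4) dx. Term by term:
    ∫_0^5 16*x^2 dx = 2000/3;  ∫_0^5 16*x dx = 200;  ∫_0^5 4 dx = 20.
  Sum: 2000/3 + 200 + 20 = 2660/3.
Adding: ||u||_{H^1}^2 = 3705 + 2660/3 = 13775/3.


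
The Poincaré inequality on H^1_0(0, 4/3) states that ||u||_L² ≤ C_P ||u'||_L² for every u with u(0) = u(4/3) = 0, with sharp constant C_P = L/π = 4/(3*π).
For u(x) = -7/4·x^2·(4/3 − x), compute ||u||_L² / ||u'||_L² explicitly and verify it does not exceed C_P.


||u||_L² / ||u'||_L² = 2*sqrt(14)/21 < C_P = 4/(3*π).

u(x) = -7/4·x^2·(4/3 − x), so u'(x) = 7*x*(9*x - 8)/12.
u(x) = -7/4·x^2·(4/3 − x) vanishes at x = 0 and x = 4/3, so u ∈ H^1_0(0, 4/3). Differentiate via the product rule and integrate the resulting polynomials term by term.
  ∫_0^4/3 u² dx = ∫_0^4/3 (49*x^6/16 - 49*x^5/6 + 49*x^4/9) dx. Term by term:
    ∫_0^4/3 49*x^6/16 dx = 7168/2187;  ∫_0^4/3 -49*x^5/6 dx = -50176/6561;  ∫_0^4/3 49*x^4/9 dx = 50176/10935.
  Sum: 7168/2187 − 50176/6561 + 50176/10935 = 7168/32805.
  ∫_0^4/3 (u')² dx = ∫_0^4/3 (441*x^4/16 - 49*x^3 + 196*x^2/9) dx. Term by term:
    ∫_0^4/3 441*x^4/16 dx = 3136/135;  ∫_0^4/3 -49*x^3 dx = -3136/81;  ∫_0^4/3 196*x^2/9 dx = 12544/729.
  Sum: 3136/135 − 3136/81 + 12544/729 = 6272/3645.
∫_0^4/3 u² dx = 7168/32805, so ||u||_L² = 32*sqrt(35)/405.
∫_0^4/3 (u')² dx = 6272/3645, so ||u'||_L² = 56*sqrt(10)/135.
Ratio ||u||_L² / ||u'||_L² = 2*sqrt(14)/21.
Sharp Poincaré constant on H^1_0(0, 4/3) is C_P = L/π = 4/(3*π), achieved by sin(3*π/4·x).
A polynomial bump cannot attain the sharp Poincaré constant (only the first sine eigenfunction does), so the ratio is strictly less than C_P, consistent with ||u||_L² ≤ C_P ||u'||_L².


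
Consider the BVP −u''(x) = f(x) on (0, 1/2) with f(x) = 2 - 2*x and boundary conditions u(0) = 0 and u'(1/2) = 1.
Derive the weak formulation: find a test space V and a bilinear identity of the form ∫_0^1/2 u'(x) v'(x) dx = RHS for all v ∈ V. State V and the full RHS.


V = {v ∈ H^1(0, 1/2) : v(0) = 0} (test functions vanish at x = 0 where u is specified); weak form: ∫_0^1/2 u'v' dx = ∫_0^1/2 (2 - 2*x) v dx + v(1/2) for all v ∈ V.

Multiply both sides by a test function v and integrate from 0 to 1/2:
  ∫_0^1/2 −u''(x) v(x) dx = ∫_0^1/2 f(x) v(x) dx.
Integrate the LHS by parts once:
  ∫_0^1/2 −u'' v dx = −[u'(x) v(x)]_0^1/2 + ∫_0^1/2 u'(x) v'(x) dx.
Thus ∫_0^1/2 u'(x) v'(x) dx = ∫_0^1/2 f(x) v(x) dx + [u'(x) v(x)]_0^1/2.
Choose V so that boundary terms are either known or forced to vanish.
Mixed BC: u(0) = 0 (Dirichlet) and u'(1/2) = 1 (Neumann). Define V = {v ∈ H^1(0, 1/2) : v(0) = 0}. Then [u' v]_0^1/2 = u'(1/2)·v(1/2) − u'(0)·0 = v(1/2).
Weak formulation: find u (satisfying any essential BC) such that ∫_0^1/2 u'(x) v'(x) dx = ∫_0^1/2 f v dx + v(1/2) for all v ∈ V (Dirichlet at 0 absorbed into V; Neumann datum at x = 1/2 contributes the boundary term).
Substituting f(x) = 2 - 2*x, the right-hand side is ∫_0^1/2 (2 - 2*x) v dx + v(1/2).


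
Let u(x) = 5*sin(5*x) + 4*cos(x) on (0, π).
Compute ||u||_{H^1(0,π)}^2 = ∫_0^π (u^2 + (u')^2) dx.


||u||_{H^1(0,π)}^2 = 341*π

u'(x) = -4*sin(x) + 25*cos(5*x).
Expand u² and (u')² and integrate term by term on (0, π), using: for integers n ≥ 1, ∫_0^π sin²(nx) dx = ∫_0^π cos²(nx) dx = π/2; for n ≠ n', ∫_0^π sin(nx)sin(n'x) dx = ∫_0^π cos(nx)cos(n'x) dx = 0; and by product-to-sum, ∫_0^π sin(nx)cos(n'x) dx = ½∫_0^π [sin((n+n')x) + sin((n−n')x)] dx, which is 0 when n+n' is even and 2n/(n²−n'²) when n+n' is odd (it need not vanish on (0, π)).
  u² squared terms: (4)²·∫cos(x)² dx = 16·π/2 = 8*π;  (5)²·∫sin(5x)² dx = 25·π/2 = 25*π/2.
  u² cross terms: 2·(4)·(5)·∫cos(x)·sin(5x) dx = 40·(0) = 0.
  So ∫_0^π u² dx = 8*π + 25*π/2 + 0 = 41*π/2.
  (u')² squared terms: (-4)²·∫sin(x)² dx = 16·π/2 = 8*π;  (25)²·∫cos(5x)² dx = 625·π/2 = 625*π/2.
  (u')² cross terms: 2·(-4)·(25)·∫sin(x)·cos(5x) dx = -200·(0) = 0.
  So ∫_0^π (u')² dx = 8*π + 625*π/2 + 0 = 641*π/2.
||u||_{H^1}^2 = (41*π/2) + (641*π/2) = 341*π.


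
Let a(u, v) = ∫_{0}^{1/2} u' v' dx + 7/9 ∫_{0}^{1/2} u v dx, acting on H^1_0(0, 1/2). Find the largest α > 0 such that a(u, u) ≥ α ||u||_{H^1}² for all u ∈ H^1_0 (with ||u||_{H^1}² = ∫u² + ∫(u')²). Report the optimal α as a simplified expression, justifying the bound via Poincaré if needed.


α = (7 + 36*π^2)/(9*(1 + 4*π^2))

Coercivity of a(·,·) on H^1_0(0, 1/2) means a(u, u) ≥ α ||u||_{H^1}² for every u ∈ H^1_0.
The interval has length L = 1/2, and Poincaré/coercivity depend only on L. Here a(u, u) = ∫(u')² + (7/9)·∫u².
Here 0 < c = 7/9 < 1. The condition a(u,u) ≥ α||u||_{H^1}² reads (1−α)∫(u')² ≥ (α−c)∫u². Any admissible α is ≤ 1 (rapidly oscillating u have ∫u²/∫(u')² → 0), and α = 1 would force 0 ≥ (1−c)∫u², impossible since c < 1; so 1−α > 0. By the sharp Poincaré inequality on H^1_0 of an interval of length L, ∫(u')² ≥ (π/L)²∫u² with equality for the first sine mode sin(π(x−x₀)/L) (x₀ the left endpoint), so the inequality holds for all u iff (1−α)(π/L)² ≥ α − c, i.e. α ≤ ((π/L)² + c)/((π/L)² + 1) = (1 + c(L/π)²)/(1 + (L/π)²). With (π/L)² = 4*π^2 and c = 7/9, the largest admissible constant is α = ((π/L)² + c)/((π/L)² + 1).
Simplifying, α = (7 + 36*π^2)/(9*(1 + 4*π^2)).


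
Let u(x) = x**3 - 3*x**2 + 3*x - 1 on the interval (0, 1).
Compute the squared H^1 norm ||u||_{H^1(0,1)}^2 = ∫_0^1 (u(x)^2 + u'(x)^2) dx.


||u||_{H^1}^2 = 68/35

The H^1 norm (squared) on an interval (0, L) is
  ||u||_{H^1}^2 = ∫_0^L u(x)^2 dx + ∫_0^L u'(x)^2 dx.
Compute u'(x) = 3*x**2 - 6*x + 3.
Then u(x)^2 = x**6 - 6*x**5 + 15*x**4 - 20*x**3 + 15*x**2 - 6*x + 1 and u'(x)^2 = 9*x**4 - 36*x**3 + 54*x**2 - 36*x + 9.
Integrate each monomial from 0 to 1 using ∫_0^1 c·x^n dx = c·1^(n+1)/(n+1):
  ∫_0^1 u(x)^2 dx = ∫_0^1 (x^6 - 6*x^5 + 15*x^4 - 20*x^3 + 15*x^2 - 6*x + 1) dx. Term by term:
    ∫_0^1 x^6 dx = 1/7;  ∫_0^1 -6*x^5 dx = -1;  ∫_0^1 15*x^4 dx = 3;
    ∫_0^1 -20*x^3 dx = -5;  ∫_0^1 15*x^2 dx = 5;  ∫_0^1 -6*x dx = -3;
    ∫_0^1 1 dx = 1.
  Sum: 1/7 − 1 + 3 − 5 + 5 − 3 + 1 = 1/7.
  ∫_0^1 u'(x)^2 dx = ∫_0^1 (9*x^4 - 36*x^3 + 54*x^2 - 36*x + 9) dx. Term by term:
    ∫_0^1 9*x^4 dx = 9/5;  ∫_0^1 -36*x^3 dx = -9;  ∫_0^1 54*x^2 dx = 18;
    ∫_0^1 -36*x dx = -18;  ∫_0^1 9 dx = 9.
  Sum: 9/5 − 9 + 18 − 18 + 9 = 9/5.
Adding: ||u||_{H^1}^2 = 1/7 + 9/5 = 68/35.


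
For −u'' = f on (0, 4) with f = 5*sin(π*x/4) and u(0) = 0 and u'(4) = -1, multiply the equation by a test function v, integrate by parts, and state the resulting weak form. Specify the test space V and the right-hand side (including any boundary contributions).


V = {v ∈ H^1(0, 4) : v(0) = 0} (test functions vanish at x = 0 where u is specified); weak form: ∫_0^4 u'v' dx = ∫_0^4 (5*sin(π*x/4)) v dx − v(4) for all v ∈ V.

Multiply both sides by a test function v and integrate from 0 to 4:
  ∫_0^4 −u''(x) v(x) dx = ∫_0^4 f(x) v(x) dx.
Integrate the LHS by parts once:
  ∫_0^4 −u'' v dx = −[u'(x) v(x)]_0^4 + ∫_0^4 u'(x) v'(x) dx.
Thus ∫_0^4 u'(x) v'(x) dx = ∫_0^4 f(x) v(x) dx + [u'(x) v(x)]_0^4.
Choose V so that boundary terms are either known or forced to vanish.
Mixed BC: u(0) = 0 (Dirichlet) and u'(4) = -1 (Neumann). Define V = {v ∈ H^1(0, 4) : v(0) = 0}. Then [u' v]_0^4 = u'(4)·v(4) − u'(0)·0 = − v(4).
Weak formulation: find u (satisfying any essential BC) such that ∫_0^4 u'(x) v'(x) dx = ∫_0^4 f v dx − v(4) for all v ∈ V (Dirichlet at 0 absorbed into V; Neumann datum at x = 4 contributes the boundary term).
Substituting f(x) = 5*sin(π*x/4), the right-hand side is ∫_0^4 (5*sin(π*x/4)) v dx − v(4).


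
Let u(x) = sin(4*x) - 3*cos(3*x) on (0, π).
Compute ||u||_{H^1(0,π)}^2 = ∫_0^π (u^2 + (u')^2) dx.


||u||_{H^1(0,π)}^2 = -480/7 + 107*π/2

u'(x) = 9*sin(3*x) + 4*cos(4*x).
Expand u² and (u')² and integrate term by term on (0, π), using: for integers n ≥ 1, ∫_0^π sin²(nx) dx = ∫_0^π cos²(nx) dx = π/2; for n ≠ n', ∫_0^π sin(nx)sin(n'x) dx = ∫_0^π cos(nx)cos(n'x) dx = 0; and by product-to-sum, ∫_0^π sin(nx)cos(n'x) dx = ½∫_0^π [sin((n+n')x) + sin((n−n')x)] dx, which is 0 when n+n' is even and 2n/(n²−n'²) when n+n' is odd (it need not vanish on (0, π)).
  u² squared terms: (-3)²·∫cos(3x)² dx = 9·π/2 = 9*π/2;  (1)²·∫sin(4x)² dx = 1·π/2 = π/2.
  u² cross terms: 2·(-3)·(1)·∫cos(3x)·sin(4x) dx = -6·(8/7) = -48/7.
  So ∫_0^π u² dx = 9*π/2 + π/2 − 48/7 = -48/7 + 5*π.
  (u')² squared terms: (4)²·∫cos(4x)² dx = 16·π/2 = 8*π;  (9)²·∫sin(3x)² dx = 81·π/2 = 81*π/2.
  (u')² cross terms: 2·(4)·(9)·∫cos(4x)·sin(3x) dx = 72·(-6/7) = -432/7.
  So ∫_0^π (u')² dx = 8*π + 81*π/2 − 432/7 = -432/7 + 97*π/2.
||u||_{H^1}^2 = (-48/7 + 5*π) + (-432/7 + 97*π/2) = -480/7 + 107*π/2.


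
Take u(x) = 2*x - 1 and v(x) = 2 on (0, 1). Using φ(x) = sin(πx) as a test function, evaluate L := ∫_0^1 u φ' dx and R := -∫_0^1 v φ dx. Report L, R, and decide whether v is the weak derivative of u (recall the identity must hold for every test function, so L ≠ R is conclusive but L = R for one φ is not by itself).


LHS = -4/π, RHS = -4/π. Yes, v = u' weakly.

u(x) = 2*x - 1, classical derivative u'(x) = 2.
φ(x) = sin(πx), so φ'(x) = π*cos(π*x).
Note φ(0) = φ(1) = 0, so the boundary term u·φ vanishes.
LHS = ∫_0^1 u(x) φ'(x) dx = ∫_0^1 (2*π*x*cos(π*x) - π*cos(π*x)) dx. Term by term:
  ∫_0^1 -π*cos(π*x) dx = 0;  ∫_0^1 2*π*x*cos(π*x) dx = -4/π.
Sum: 0 − 4/π = -4/π.
So LHS = -4/π.
∫_0^1 v(x) φ(x) dx = ∫_0^1 (2*sin(π*x)) dx. Term by term:
  ∫_0^1 2*sin(π*x) dx = 4/π.
So RHS = -∫_0^1 v(x) φ(x) dx = -4/π.
LHS = RHS, so the identity holds for this test φ.
Moreover u is smooth here and v(x) = u'(x) = 2 pointwise, so the identity holds for every test function. Hence v is the weak derivative of u.


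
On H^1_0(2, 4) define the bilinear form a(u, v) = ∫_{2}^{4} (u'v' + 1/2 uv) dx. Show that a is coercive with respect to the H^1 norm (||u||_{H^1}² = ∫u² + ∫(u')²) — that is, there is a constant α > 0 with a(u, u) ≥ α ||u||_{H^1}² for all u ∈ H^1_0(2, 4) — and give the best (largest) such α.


α = (2 + π^2)/(4 + π^2)

Coercivity of a(·,·) on H^1_0(2, 4) means a(u, u) ≥ α ||u||_{H^1}² for every u ∈ H^1_0.
The interval has length L = 2, and Poincaré/coercivity depend only on L. Here a(u, u) = ∫(u')² + (1/2)·∫u².
Here 0 < c = 1/2 < 1. The condition a(u,u) ≥ α||u||_{H^1}² reads (1−α)∫(u')² ≥ (α−c)∫u². Any admissible α is ≤ 1 (rapidly oscillating u have ∫u²/∫(u')² → 0), and α = 1 would force 0 ≥ (1−c)∫u², impossible since c < 1; so 1−α > 0. By the sharp Poincaré inequality on H^1_0 of an interval of length L, ∫(u')² ≥ (π/L)²∫u² with equality for the first sine mode sin(π(x−x₀)/L) (x₀ the left endpoint), so the inequality holds for all u iff (1−α)(π/L)² ≥ α − c, i.e. α ≤ ((π/L)² + c)/((π/L)² + 1) = (1 + c(L/π)²)/(1 + (L/π)²). With (π/L)² = π^2/4 and c = 1/2, the largest admissible constant is α = ((π/L)² + c)/((π/L)² + 1).
Simplifying, α = (2 + π^2)/(4 + π^2).


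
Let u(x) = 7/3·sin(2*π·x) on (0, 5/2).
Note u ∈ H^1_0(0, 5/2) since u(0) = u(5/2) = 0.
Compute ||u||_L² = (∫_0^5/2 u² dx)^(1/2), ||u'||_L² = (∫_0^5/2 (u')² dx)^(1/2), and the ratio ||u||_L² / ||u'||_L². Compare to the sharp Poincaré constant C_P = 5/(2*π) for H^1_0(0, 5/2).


||u||_L² / ||u'||_L² = 1/(2*π) < C_P = 5/(2*π).

u(x) = 7/3·sin(2*π·x), so u'(x) = 14*π*cos(2*π*x)/3.
Writing u(x) = A·sin(kπx/L) with A = 7/3 and k = 5, use ∫_0^L sin²(kπx/L) dx = L/2 and ∫_0^L cos²(kπx/L) dx = L/2.
u² = 49/9·sin²(2*π·x) and (u')² = 196*π^2/9·cos²(2*π·x), and each of sin², cos² integrates to L/2 = 5/4 over (0, 5/2).
∫_0^5/2 u² dx = 245/36, so ||u||_L² = 7*sqrt(5)/6.
∫_0^5/2 (u')² dx = 245*π^2/9, so ||u'||_L² = 7*sqrt(5)*π/3.
Ratio ||u||_L² / ||u'||_L² = 1/(2*π).
Sharp Poincaré constant on H^1_0(0, 5/2) is C_P = L/π = 5/(2*π), achieved by sin(2*π/5·x).
This is the k = 5 harmonic; the ratio L/(kπ) is strictly less than C_P = L/π, consistent with the sharp inequality ||u||_L² ≤ C_P ||u'||_L².


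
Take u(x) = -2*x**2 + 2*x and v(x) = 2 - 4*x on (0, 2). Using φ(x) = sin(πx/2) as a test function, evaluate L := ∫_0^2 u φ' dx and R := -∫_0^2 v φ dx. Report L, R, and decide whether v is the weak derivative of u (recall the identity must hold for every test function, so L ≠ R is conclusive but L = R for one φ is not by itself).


LHS = 8/π, RHS = 8/π. Yes, v = u' weakly.

u(x) = -2*x**2 + 2*x, classical derivative u'(x) = 2 - 4*x.
φ(x) = sin(πx/2), so φ'(x) = π*cos(π*x/2)/2.
Note φ(0) = φ(2) = 0, so the boundary term u·φ vanishes.
LHS = ∫_0^2 u(x) φ'(x) dx = ∫_0^2 (-π*x^2*cos(π*x/2) + π*x*cos(π*x/2)) dx. Term by term:
  ∫_0^2 π*x*cos(π*x/2) dx = -8/π;  ∫_0^2 -π*x^2*cos(π*x/2) dx = 16/π.
Sum: -8/π + 16/π = 8/π.
So LHS = 8/π.
∫_0^2 v(x) φ(x) dx = ∫_0^2 (-4*x*sin(π*x/2) + 2*sin(π*x/2)) dx. Term by term:
  ∫_0^2 2*sin(π*x/2) dx = 8/π;  ∫_0^2 -4*x*sin(π*x/2) dx = -16/π.
Sum: 8/π − 16/π = -8/π.
So RHS = -∫_0^2 v(x) φ(x) dx = 8/π.
LHS = RHS, so the identity holds for this test φ.
Moreover u is smooth here and v(x) = u'(x) = 2 - 4*x pointwise, so the identity holds for every test function. Hence v is the weak derivative of u.


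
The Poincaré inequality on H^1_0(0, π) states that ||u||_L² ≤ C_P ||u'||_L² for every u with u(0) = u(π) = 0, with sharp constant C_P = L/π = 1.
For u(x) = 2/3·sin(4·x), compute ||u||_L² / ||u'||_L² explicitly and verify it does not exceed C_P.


||u||_L² / ||u'||_L² = 1/4 < C_P = 1.

u(x) = 2/3·sin(4·x), so u'(x) = 8*cos(4*x)/3.
Writing u(x) = A·sin(kπx/L) with A = 2/3 and k = 4, use ∫_0^L sin²(kπx/L) dx = L/2 and ∫_0^L cos²(kπx/L) dx = L/2.
u² = 4/9·sin²(4·x) and (u')² = 64/9·cos²(4·x), and each of sin², cos² integrates to L/2 = π/2 over (0, π).
∫_0^π u² dx = 2*π/9, so ||u||_L² = sqrt(2)*sqrt(π)/3.
∫_0^π (u')² dx = 32*π/9, so ||u'||_L² = 4*sqrt(2)*sqrt(π)/3.
Ratio ||u||_L² / ||u'||_L² = 1/4.
Sharp Poincaré constant on H^1_0(0, π) is C_P = L/π = 1, achieved by sin(x).
This is the k = 4 harmonic; the ratio L/(kπ) is strictly less than C_P = L/π, consistent with the sharp inequality ||u||_L² ≤ C_P ||u'||_L².


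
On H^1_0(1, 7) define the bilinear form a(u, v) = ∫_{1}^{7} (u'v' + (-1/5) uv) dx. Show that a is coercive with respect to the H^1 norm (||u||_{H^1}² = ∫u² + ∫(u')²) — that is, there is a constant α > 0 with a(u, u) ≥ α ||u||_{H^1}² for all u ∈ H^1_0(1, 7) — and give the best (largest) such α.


α = (-36/5 + π^2)/(π^2 + 36)

Coercivity of a(·,·) on H^1_0(1, 7) means a(u, u) ≥ α ||u||_{H^1}² for every u ∈ H^1_0.
The interval has length L = 6, and Poincaré/coercivity depend only on L. Here a(u, u) = ∫(u')² + (-1/5)·∫u².
Here c = -1/5 < 0 with |c| < (π/L)² = π^2/36, so coercivity still holds. The condition a(u,u) ≥ α||u||_{H^1}² reads (1−α)∫(u')² ≥ (α−c)∫u². Any admissible α is ≤ 1 (rapidly oscillating u have ∫u²/∫(u')² → 0), and α = 1 would force 0 ≥ (1−c)∫u², impossible since c < 1; so 1−α > 0. By the sharp Poincaré inequality on H^1_0 of an interval of length L, ∫(u')² ≥ (π/L)²∫u² with equality for the first sine mode sin(π(x−x₀)/L) (x₀ the left endpoint), so the inequality holds for all u iff (1−α)(π/L)² ≥ α − c, i.e. α ≤ ((π/L)² + c)/((π/L)² + 1) = (1 + c(L/π)²)/(1 + (L/π)²). (Direct route, valid since c ≤ 0: Poincaré gives c∫u² ≥ c(L/π)²∫(u')², so a(u,u) ≥ (1 + c(L/π)²)∫(u')², while ||u||_{H^1}² ≤ (1 + (L/π)²)∫(u')²; dividing yields the same α.) With (π/L)² = π^2/36 and c = -1/5, the largest admissible constant is α = ((π/L)² + c)/((π/L)² + 1).
Simplifying, α = (-36/5 + π^2)/(π^2 + 36).


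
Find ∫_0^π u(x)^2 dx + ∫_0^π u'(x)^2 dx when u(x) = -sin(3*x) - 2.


||u||_{H^1(0,π)}^2 = 8/3 + 9*π

u'(x) = -3*cos(3*x).
Expand u² and (u')² and integrate term by term on (0, π), using: for integers n ≥ 1, ∫_0^π sin²(nx) dx = ∫_0^π cos²(nx) dx = π/2; for n ≠ n', ∫_0^π sin(nx)sin(n'x) dx = ∫_0^π cos(nx)cos(n'x) dx = 0; and by product-to-sum, ∫_0^π sin(nx)cos(n'x) dx = ½∫_0^π [sin((n+n')x) + sin((n−n')x)] dx, which is 0 when n+n' is even and 2n/(n²−n'²) when n+n' is odd (it need not vanish on (0, π)). For the constant mode: ∫_0^π 1 dx = π, ∫_0^π cos(nx) dx = 0, ∫_0^π sin(nx) dx = (1−(−1)^n)/n.
  u² squared terms: (-2)²·∫1 dx = 4·π = 4*π;  (-1)²·∫sin(3x)² dx = 1·π/2 = π/2.
  u² cross terms: 2·(-2)·(-1)·∫1·sin(3x) dx = 4·(2/3) = 8/3.
  So ∫_0^π u² dx = 4*π + π/2 + 8/3 = 8/3 + 9*π/2.
  (u')² squared terms: (-3)²·∫cos(3x)² dx = 9·π/2 = 9*π/2.
  So ∫_0^π (u')² dx = 9*π/2.
||u||_{H^1}^2 = (8/3 + 9*π/2) + (9*π/2) = 8/3 + 9*π.


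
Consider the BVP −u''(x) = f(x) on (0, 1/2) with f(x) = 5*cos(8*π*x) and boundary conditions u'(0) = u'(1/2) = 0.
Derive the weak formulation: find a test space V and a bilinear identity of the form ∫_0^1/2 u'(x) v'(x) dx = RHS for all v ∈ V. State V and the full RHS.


V = H^1(0, 1/2) (no boundary constraint on v; u is determined up to an additive constant); weak form: ∫_0^1/2 u'v' dx = ∫_0^1/2 (5*cos(8*π*x)) v dx for all v ∈ V.

Multiply both sides by a test function v and integrate from 0 to 1/2:
  ∫_0^1/2 −u''(x) v(x) dx = ∫_0^1/2 f(x) v(x) dx.
Integrate the LHS by parts once:
  ∫_0^1/2 −u'' v dx = −[u'(x) v(x)]_0^1/2 + ∫_0^1/2 u'(x) v'(x) dx.
Thus ∫_0^1/2 u'(x) v'(x) dx = ∫_0^1/2 f(x) v(x) dx + [u'(x) v(x)]_0^1/2.
Choose V so that boundary terms are either known or forced to vanish.
u has homogeneous Neumann: u'(0) = u'(1/2) = 0. So [u' v]_0^1/2 = 0·v(1/2) − 0·v(0) = 0 for any v; take V = H^1(0, 1/2).
Weak formulation: find u (satisfying any essential BC) such that ∫_0^1/2 u'(x) v'(x) dx = ∫_0^1/2 f v dx for all v ∈ V (homogeneous Neumann, so boundary terms vanish).
Substituting f(x) = 5*cos(8*π*x), the right-hand side is ∫_0^1/2 (5*cos(8*π*x)) v dx.
Compatibility check (pure Neumann): taking v ≡ 1 ∈ V gives 0 = ∫_0^1/2 f dx + (0) − (0), i.e. ∫_0^1/2 f dx must equal u'(0) − u'(1/2) = 0. Indeed ∫_0^1/2 (5*cos(8*π*x)) dx = 0, so the data are compatible. The solution is then unique only up to an additive constant (fix it e.g. by requiring ∫_0^1/2 u dx = 0).


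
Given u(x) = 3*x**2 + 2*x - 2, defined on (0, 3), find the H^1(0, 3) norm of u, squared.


||u||_{H^1}^2 = 5142/5

The H^1 norm (squared) on an interval (0, L) is
  ||u||_{H^1}^2 = ∫_0^L u(x)^2 dx + ∫_0^L u'(x)^2 dx.
Compute u'(x) = 6*x + 2.
Then u(x)^2 = 9*x**4 + 12*x**3 - 8*x**2 - 8*x + 4 and u'(x)^2 = 36*x**2 + 24*x + 4.
Integrate each monomial from 0 to 3 using ∫_0^3 c·x^n dx = c·3^(n+1)/(n+1):
  ∫_0^3 u(x)^2 dx = ∫_0^3 (9*x^4 + 12*x^3 - 8*x^2 - 8*x + 4) dx. Term by term:
    ∫_0^3 9*x^4 dx = 2187/5;  ∫_0^3 12*x^3 dx = 243;  ∫_0^3 -8*x^2 dx = -72;
    ∫_0^3 -8*x dx = -36;  ∫_0^3 4 dx = 12.
  Sum: 2187/5 + 243 − 72 − 36 + 12 = 2922/5.
  ∫_0^3 u'(x)^2 dx = ∫_0^3 (36*x^2 + 24*x + 4) dx. Term by term:
    ∫_0^3 36*x^2 dx = 324;  ∫_0^3 24*x dx = 108;  ∫_0^3 4 dx = 12.
  Sum: 324 + 108 + 12 = 444.
Adding: ||u||_{H^1}^2 = 2922/5 + 444 = 5142/5.


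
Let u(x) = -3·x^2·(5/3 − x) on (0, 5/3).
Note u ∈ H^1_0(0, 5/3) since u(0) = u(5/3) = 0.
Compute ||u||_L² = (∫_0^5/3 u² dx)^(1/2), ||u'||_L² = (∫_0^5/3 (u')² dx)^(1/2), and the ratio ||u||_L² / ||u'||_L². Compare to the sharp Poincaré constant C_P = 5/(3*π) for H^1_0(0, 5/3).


||u||_L² / ||u'||_L² = 5*sqrt(14)/42 < C_P = 5/(3*π).

u(x) = -3·x^2·(5/3 − x), so u'(x) = x*(9*x - 10).
u(x) = -3·x^2·(5/3 − x) vanishes at x = 0 and x = 5/3, so u ∈ H^1_0(0, 5/3). Differentiate via the product rule and integrate the resulting polynomials term by term.
  ∫_0^5/3 u² dx = ∫_0^5/3 (9*x^6 - 30*x^5 + 25*x^4) dx. Term by term:
    ∫_0^5/3 9*x^6 dx = 78125/1701;  ∫_0^5/3 -30*x^5 dx = -78125/729;  ∫_0^5/3 25*x^4 dx = 15625/243.
  Sum: 78125/1701 − 78125/729 + 15625/243 = 15625/5103.
  ∫_0^5/3 (u')² dx = ∫_0^5/3 (81*x^4 - 180*x^3 + 100*x^2) dx. Term by term:
    ∫_0^5/3 81*x^4 dx = 625/3;  ∫_0^5/3 -180*x^3 dx = -3125/9;  ∫_0^5/3 100*x^2 dx = 12500/81.
  Sum: 625/3 − 3125/9 + 12500/81 = 1250/81.
∫_0^5/3 u² dx = 15625/5103, so ||u||_L² = 125*sqrt(7)/189.
∫_0^5/3 (u')² dx = 1250/81, so ||u'||_L² = 25*sqrt(2)/9.
Ratio ||u||_L² / ||u'||_L² = 5*sqrt(14)/42.
Sharp Poincaré constant on H^1_0(0, 5/3) is C_P = L/π = 5/(3*π), achieved by sin(3*π/5·x).
A polynomial bump cannot attain the sharp Poincaré constant (only the first sine eigenfunction does), so the ratio is strictly less than C_P, consistent with ||u||_L² ≤ C_P ||u'||_L².


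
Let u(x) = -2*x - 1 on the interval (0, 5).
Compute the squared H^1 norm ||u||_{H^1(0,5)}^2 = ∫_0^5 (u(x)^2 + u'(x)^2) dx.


||u||_{H^1}^2 = 725/3

The H^1 norm (squared) on an interval (0, L) is
  ||u||_{H^1}^2 = ∫_0^L u(x)^2 dx + ∫_0^L u'(x)^2 dx.
Compute u'(x) = -2.
Then u(x)^2 = 4*x**2 + 4*x + 1 and u'(x)^2 = 4.
Integrate each monomial from 0 to 5 using ∫_0^5 c·x^n dx = c·5^(n+1)/(n+1):
  ∫_0^5 u(x)^2 dx = ∫_0^5 (4*x^2 + 4*x + 1) dx. Term by term:
    ∫_0^5 4*x^2 dx = 500/3;  ∫_0^5 4*x dx = 50;  ∫_0^5 1 dx = 5.
  Sum: 500/3 + 50 + 5 = 665/3.
  ∫_0^5 u'(x)^2 dx = ∫_0^5 (4) dx. Term by term:
    ∫_0^5 4 dx = 20.
Adding: ||u||_{H^1}^2 = 665/3 + 20 = 725/3.


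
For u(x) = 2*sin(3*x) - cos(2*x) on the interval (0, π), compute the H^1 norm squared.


||u||_{H^1(0,π)}^2 = -24 + 45*π/2

u'(x) = 2*sin(2*x) + 6*cos(3*x).
Expand u² and (u')² and integrate term by term on (0, π), using: for integers n ≥ 1, ∫_0^π sin²(nx) dx = ∫_0^π cos²(nx) dx = π/2; for n ≠ n', ∫_0^π sin(nx)sin(n'x) dx = ∫_0^π cos(nx)cos(n'x) dx = 0; and by product-to-sum, ∫_0^π sin(nx)cos(n'x) dx = ½∫_0^π [sin((n+n')x) + sin((n−n')x)] dx, which is 0 when n+n' is even and 2n/(n²−n'²) when n+n' is odd (it need not vanish on (0, π)).
  u² squared terms: (-1)²·∫cos(2x)² dx = 1·π/2 = π/2;  (2)²·∫sin(3x)² dx = 4·π/2 = 2*π.
  u² cross terms: 2·(-1)·(2)·∫cos(2x)·sin(3x) dx = -4·(6/5) = -24/5.
  So ∫_0^π u² dx = π/2 + 2*π − 24/5 = -24/5 + 5*π/2.
  (u')² squared terms: (2)²·∫sin(2x)² dx = 4·π/2 = 2*π;  (6)²·∫cos(3x)² dx = 36·π/2 = 18*π.
  (u')² cross terms: 2·(2)·(6)·∫sin(2x)·cos(3x) dx = 24·(-4/5) = -96/5.
  So ∫_0^π (u')² dx = 2*π + 18*π − 96/5 = -96/5 + 20*π.
||u||_{H^1}^2 = (-24/5 + 5*π/2) + (-96/5 + 20*π) = -24 + 45*π/2.


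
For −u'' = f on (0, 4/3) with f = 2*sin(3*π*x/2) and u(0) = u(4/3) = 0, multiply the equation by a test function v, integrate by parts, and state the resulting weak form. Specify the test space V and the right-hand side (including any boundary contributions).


V = H^1_0(0, 4/3) (so v(0) = v(4/3) = 0); weak form: ∫_0^4/3 u'v' dx = ∫_0^4/3 (2*sin(3*π*x/2)) v dx for all v ∈ V.

Multiply both sides by a test function v and integrate from 0 to 4/3:
  ∫_0^4/3 −u''(x) v(x) dx = ∫_0^4/3 f(x) v(x) dx.
Integrate the LHS by parts once:
  ∫_0^4/3 −u'' v dx = −[u'(x) v(x)]_0^4/3 + ∫_0^4/3 u'(x) v'(x) dx.
Thus ∫_0^4/3 u'(x) v'(x) dx = ∫_0^4/3 f(x) v(x) dx + [u'(x) v(x)]_0^4/3.
Choose V so that boundary terms are either known or forced to vanish.
u is Dirichlet: u(0) = u(4/3) = 0. Let V = H^1_0(0, 4/3); then v(0) = v(4/3) = 0, and [u' v]_0^4/3 = 0.
Weak formulation: find u (satisfying any essential BC) such that ∫_0^4/3 u'(x) v'(x) dx = ∫_0^4/3 f v dx for all v ∈ V.
Substituting f(x) = 2*sin(3*π*x/2), the right-hand side is ∫_0^4/3 (2*sin(3*π*x/2)) v dx.


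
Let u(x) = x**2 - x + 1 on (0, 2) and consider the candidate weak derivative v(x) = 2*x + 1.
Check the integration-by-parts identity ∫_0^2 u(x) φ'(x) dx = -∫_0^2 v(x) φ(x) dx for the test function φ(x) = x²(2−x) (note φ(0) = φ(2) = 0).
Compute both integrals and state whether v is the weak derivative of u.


LHS = -28/15, RHS = -68/15. No, v is not the weak derivative of u.

u(x) = x**2 - x + 1, classical derivative u'(x) = 2*x - 1.
φ(x) = x²(2−x), so φ'(x) = x*(4 - 3*x).
Note φ(0) = φ(2) = 0, so the boundary term u·φ vanishes.
LHS = ∫_0^2 u(x) φ'(x) dx = ∫_0^2 (-3*x^4 + 7*x^3 - 7*x^2 + 4*x) dx. Term by term:
  ∫_0^2 -3*x^4 dx = -96/5;  ∫_0^2 7*x^3 dx = 28;  ∫_0^2 -7*x^2 dx = -56/3;
  ∫_0^2 4*x dx = 8.
Sum: -96/5 + 28 − 56/3 + 8 = -28/15.
So LHS = -28/15.
∫_0^2 v(x) φ(x) dx = ∫_0^2 (-2*x^4 + 3*x^3 + 2*x^2) dx. Term by term:
  ∫_0^2 -2*x^4 dx = -64/5;  ∫_0^2 3*x^3 dx = 12;  ∫_0^2 2*x^2 dx = 16/3.
Sum: -64/5 + 12 + 16/3 = 68/15.
So RHS = -∫_0^2 v(x) φ(x) dx = -68/15.
LHS − RHS = 8/3 ≠ 0, so the identity fails.
(For a valid weak derivative the identity must hold for EVERY test function, in particular this one. The failure shows v is NOT the weak derivative of u.)
Correct weak derivative would be u'(x) = 2*x - 1.


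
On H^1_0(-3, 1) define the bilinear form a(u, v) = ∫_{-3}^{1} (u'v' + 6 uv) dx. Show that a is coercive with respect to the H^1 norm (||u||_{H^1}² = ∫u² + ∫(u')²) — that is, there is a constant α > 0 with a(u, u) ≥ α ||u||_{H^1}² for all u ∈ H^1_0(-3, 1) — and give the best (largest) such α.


α = 1

Coercivity of a(·,·) on H^1_0(-3, 1) means a(u, u) ≥ α ||u||_{H^1}² for every u ∈ H^1_0.
The interval has length L = 4, and Poincaré/coercivity depend only on L. Here a(u, u) = ∫(u')² + (6)·∫u².
Here c = 6 ≥ 1, so a(u,u) = ∫(u')² + c∫u² ≥ ∫(u')² + ∫u² = ||u||_{H^1}², i.e. α = 1 works. No larger α is possible: a(u,u) ≥ α||u||_{H^1}² means (1−α)∫(u')² ≥ (α−c)∫u², and for the modes u_n = sin(nπ(x−x₀)/L) (x₀ the left endpoint) one has ∫u_n²/∫(u_n')² = (L/(nπ))² → 0, so a(u_n,u_n)/||u_n||_{H^1}² → 1. Hence the optimal constant is α = 1.
Therefore α = 1.


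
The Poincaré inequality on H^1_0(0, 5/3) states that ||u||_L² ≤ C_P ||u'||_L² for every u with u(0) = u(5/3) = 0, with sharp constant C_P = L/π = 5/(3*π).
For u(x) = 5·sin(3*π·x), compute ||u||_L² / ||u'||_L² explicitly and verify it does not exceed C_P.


||u||_L² / ||u'||_L² = 1/(3*π) < C_P = 5/(3*π).

u(x) = 5·sin(3*π·x), so u'(x) = 15*π*cos(3*π*x).
Writing u(x) = A·sin(kπx/L) with A = 5 and k = 5, use ∫_0^L sin²(kπx/L) dx = L/2 and ∫_0^L cos²(kπx/L) dx = L/2.
u² = 25·sin²(3*π·x) and (u')² = 225*π^2·cos²(3*π·x), and each of sin², cos² integrates to L/2 = 5/6 over (0, 5/3).
∫_0^5/3 u² dx = 125/6, so ||u||_L² = 5*sqrt(30)/6.
∫_0^5/3 (u')² dx = 375*π^2/2, so ||u'||_L² = 5*sqrt(30)*π/2.
Ratio ||u||_L² / ||u'||_L² = 1/(3*π).
Sharp Poincaré constant on H^1_0(0, 5/3) is C_P = L/π = 5/(3*π), achieved by sin(3*π/5·x).
This is the k = 5 harmonic; the ratio L/(kπ) is strictly less than C_P = L/π, consistent with the sharp inequality ||u||_L² ≤ C_P ||u'||_L².


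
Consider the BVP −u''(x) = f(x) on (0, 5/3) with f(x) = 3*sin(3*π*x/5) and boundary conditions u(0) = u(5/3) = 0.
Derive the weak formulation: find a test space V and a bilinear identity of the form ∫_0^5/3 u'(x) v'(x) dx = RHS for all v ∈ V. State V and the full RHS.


V = H^1_0(0, 5/3) (so v(0) = v(5/3) = 0); weak form: ∫_0^5/3 u'v' dx = ∫_0^5/3 (3*sin(3*π*x/5)) v dx for all v ∈ V.

Multiply both sides by a test function v and integrate from 0 to 5/3:
  ∫_0^5/3 −u''(x) v(x) dx = ∫_0^5/3 f(x) v(x) dx.
Integrate the LHS by parts once:
  ∫_0^5/3 −u'' v dx = −[u'(x) v(x)]_0^5/3 + ∫_0^5/3 u'(x) v'(x) dx.
Thus ∫_0^5/3 u'(x) v'(x) dx = ∫_0^5/3 f(x) v(x) dx + [u'(x) v(x)]_0^5/3.
Choose V so that boundary terms are either known or forced to vanish.
u is Dirichlet: u(0) = u(5/3) = 0. Let V = H^1_0(0, 5/3); then v(0) = v(5/3) = 0, and [u' v]_0^5/3 = 0.
Weak formulation: find u (satisfying any essential BC) such that ∫_0^5/3 u'(x) v'(x) dx = ∫_0^5/3 f v dx for all v ∈ V.
Substituting f(x) = 3*sin(3*π*x/5), the right-hand side is ∫_0^5/3 (3*sin(3*π*x/5)) v dx.
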